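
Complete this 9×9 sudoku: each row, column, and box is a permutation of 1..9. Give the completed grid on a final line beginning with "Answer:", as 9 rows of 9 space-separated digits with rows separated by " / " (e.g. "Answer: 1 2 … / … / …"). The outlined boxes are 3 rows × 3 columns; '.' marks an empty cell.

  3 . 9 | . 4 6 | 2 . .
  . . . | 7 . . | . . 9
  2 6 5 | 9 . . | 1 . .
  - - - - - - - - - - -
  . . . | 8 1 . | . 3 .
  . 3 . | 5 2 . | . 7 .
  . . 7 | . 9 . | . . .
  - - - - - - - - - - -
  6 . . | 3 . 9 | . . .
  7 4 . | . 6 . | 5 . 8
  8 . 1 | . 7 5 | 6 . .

Step 1. [r5c6∈{4}] r5c6 is down to just 4, so r5c6=4.
Step 2. [r7c3∈{2}] r7c3 has the single candidate 2, so r7c3=2.
Step 3. [r2c7∈{3,4,8}] across col 7, 3 lands solely at r2c7, so r2c7=3.
Step 4. [r2c8∈{4,5,6,8}] r2c8 is the only open cell in row 2 admitting 6 ⇒ r2c8=6.
Step 5. [r1c2∈{1,7,8}] across col 2, 7 lands solely at r1c2 ⇒ r1c2=7.
Step 6. [r1c9∈{5}] nothing but 5 survives at r1c9 ⇒ r1c9=5.
Step 7. [r6c8∈{1,2,4,5,8}] in col 8, 5 fits only at r6c8. So r6c8=5.
Step 8. [r2c6∈{1,2,8}] 2 has one home in row 2: r2c6, so r2c6=2.
Step 9. [r3c6∈{3,8}] in col 6, 8 fits only at r3c6, so r3c6=8.
Step 10. [r8c8∈{1,2,9}] row 8 places 9 nowhere but r8c8. So r8c8=9.
Step 11. [r3c8∈{4}] r3c8 has the single candidate 4. So r3c8=4.
Step 12. [r4c1∈{4,5,9}] col 1 places 5 nowhere but r4c1. So r4c1=5.
Step 13. [r5c1∈{1,9}] across col 1, 9 lands solely at r5c1. So r5c1=9.
Step 14. [r5c9∈{1,6}] r5c9 is the only open cell in row 5 admitting 1, so r5c9=1.
Step 15. [r8c4∈{1,2}] 2 has one home in row 8: r8c4. So r8c4=2.
Step 16. [r7c7∈{4,7}] col 7 places 7 nowhere but r7c7. So r7c7=7.
Step 17. [r7c9∈{4}] r7c9 is down to just 4, so r7c9=4.
Step 18. [r4c2∈{2}] r4c2 has the single candidate 2 ⇒ r4c2=2.
Step 19. [r4c9∈{6}] only 6 remains possible at r4c9 ⇒ r4c9=6.
Step 20. [r4c3∈{4}] r4c3 has the single candidate 4. So r4c3=4.
Step 21. [r6c1∈{1}] r6c1's peers cover all but 1. So r6c1=1.
Step 22. [r6c2∈{8}] r6c2 is down to just 8, so r6c2=8.
Step 23. [r9c8∈{2}] only 2 remains possible at r9c8 ⇒ r9c8=2.
Step 24. [r4c6∈{7}] r4c6's peers cover all but 7 ⇒ r4c6=7.
Step 25. [r5c3∈{6}] r5c3 is down to just 6. So r5c3=6.
Step 26. [r7c8∈{1}] nothing but 1 survives at r7c8. So r7c8=1.
Step 27. [r6c9∈{2}] only 2 remains possible at r6c9 ⇒ r6c9=2.
Step 28. [r6c6∈{3}] r6c6's peers cover all but 3. So r6c6=3.
Step 29. [r1c8∈{8}] r1c8's peers cover all but 8, so r1c8=8.
Step 30. [r6c7∈{4}] only 4 remains possible at r6c7, so r6c7=4.
Step 31. [r5c7∈{8}] only 8 remains possible at r5c7. So r5c7=8.
Step 32. [r9c9∈{3}] r9c9's peers cover all but 3, so r9c9=3.
Step 33. [r1c4∈{1}] r1c4 is down to just 1 ⇒ r1c4=1.
Step 34. [r2c1∈{4}] r2c1 has the single candidate 4, so r2c1=4.
Step 35. [r9c4∈{4}] r9c4 is down to just 4. So r9c4=4.
Step 36. [r3c5∈{3}] nothing but 3 survives at r3c5 ⇒ r3c5=3.
Step 37. [r7c2∈{5}] nothing but 5 survives at r7c2, so r7c2=5.
Step 38. [r2c5∈{5}] r2c5 has the single candidate 5. So r2c5=5.
Step 39. [r4c7∈{9}] r4c7 has the single candidate 9 ⇒ r4c7=9.
Step 40. [r2c3∈{8}] only 8 remains possible at r2c3, so r2c3=8.
Step 41. [r9c2∈{9}] only 9 remains possible at r9c2, so r9c2=9.
Step 42. [r6c4∈{6}] only 6 remains possible at r6c4, so r6c4=6.
Step 43. [r3c9∈{7}] r3c9 has the single candidate 7. So r3c9=7.
Step 44. [r8c6∈{1}] r8c6 has the single candidate 1 ⇒ r8c6=1.
Step 45. [r7c5∈{8}] r7c5 is down to just 8 ⇒ r7c5=8.
Step 46. [r8c3∈{3}] only 3 remains possible at r8c3, so r8c3=3.
Step 47. [r2c2∈{1}] r2c2's peers cover all but 1 ⇒ r2c2=1.

Answer: 3 7 9 1 4 6 2 8 5 / 4 1 8 7 5 2 3 6 9 / 2 6 5 9 3 8 1 4 7 / 5 2 4 8 1 7 9 3 6 / 9 3 6 5 2 4 8 7 1 / 1 8 7 6 9 3 4 5 2 / 6 5 2 3 8 9 7 1 4 / 7 4 3 2 6 1 5 9 8 / 8 9 1 4 7 5 6 2 3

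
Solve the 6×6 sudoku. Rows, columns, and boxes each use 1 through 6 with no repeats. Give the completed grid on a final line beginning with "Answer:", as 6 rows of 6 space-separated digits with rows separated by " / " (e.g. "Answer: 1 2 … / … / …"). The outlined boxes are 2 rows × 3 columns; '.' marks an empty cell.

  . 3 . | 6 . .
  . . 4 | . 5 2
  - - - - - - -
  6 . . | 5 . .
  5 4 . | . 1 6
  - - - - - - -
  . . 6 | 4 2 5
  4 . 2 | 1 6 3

Step 1. [r2c1∈{1}] only 1 remains possible at r2c1. So r2c1=1.
Step 2. [r3c5∈{3,4}] r3c5 is the only open cell in col 5 admitting 3 ⇒ r3c5=3.
Step 3. [r5c2∈{1}] nothing but 1 survives at r5c2 ⇒ r5c2=1.
Step 4. [r3c6∈{4}] r3c6 is down to just 4. So r3c6=4.
Step 5. [r5c1∈{3}] r5c1's peers cover all but 3, so r5c1=3.
Step 6. [r1c3∈{5}] r1c3 is down to just 5. So r1c3=5.
Step 7. [r3c3∈{1}] r3c3 has the single candidate 1 ⇒ r3c3=1.
Step 8. [r1c6∈{1}] r1c6's peers cover all but 1 ⇒ r1c6=1.
Step 9. [r4c4∈{2}] only 2 remains possible at r4c4. So r4c4=2.
Step 10. [r3c2∈{2}] r3c2's peers cover all but 2. So r3c2=2.
Step 11. [r1c1∈{2}] r1c1 is down to just 2, so r1c1=2.
Step 12. [r6c2∈{5}] nothing but 5 survives at r6c2 ⇒ r6c2=5.
Step 13. [r2c4∈{3}] r2c4 is down to just 3. So r2c4=3.
Step 14. [r2c2∈{6}] r2c2 is down to just 6. So r2c2=6.
Step 15. [r1c5∈{4}] nothing but 4 survives at r1c5. So r1c5=4.
Step 16. [r4c3∈{3}] r4c3's peers cover all but 3. So r4c3=3.

Answer: 2 3 5 6 4 1 / 1 6 4 3 5 2 / 6 2 1 5 3 4 / 5 4 3 2 1 6 / 3 1 6 4 2 5 / 4 5 2 1 6 3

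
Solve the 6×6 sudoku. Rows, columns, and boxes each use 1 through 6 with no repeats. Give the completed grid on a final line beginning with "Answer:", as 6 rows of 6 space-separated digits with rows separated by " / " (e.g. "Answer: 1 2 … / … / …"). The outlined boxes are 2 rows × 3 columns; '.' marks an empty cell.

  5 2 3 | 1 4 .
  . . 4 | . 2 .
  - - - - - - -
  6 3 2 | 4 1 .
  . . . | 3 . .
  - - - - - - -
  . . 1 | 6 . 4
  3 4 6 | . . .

Step 1. [r3c6∈{5}] only 5 remains possible at r3c6, so r3c6=5.
Step 2. [r5c2∈{5}] r5c2's peers cover all but 5, so r5c2=5.
Step 3. [r4c6∈{2,6}] in row 4, 2 fits only at r4c6, so r4c6=2.
Step 4. [r2c2∈{1,6}] 6 has one home in col 2: r2c2. So r2c2=6.
Step 5. [r4c2∈{1}] nothing but 1 survives at r4c2 ⇒ r4c2=1.
Step 6. [r6c5∈{5}] r6c5 has the single candidate 5. So r6c5=5.
Step 7. [r2c1∈{1}] nothing but 1 survives at r2c1 ⇒ r2c1=1.
Step 8. [r4c3∈{5}] only 5 remains possible at r4c3, so r4c3=5.
Step 9. [r2c4∈{5}] only 5 remains possible at r2c4, so r2c4=5.
Step 10. [r4c1∈{4}] nothing but 4 survives at r4c1, so r4c1=4.
Step 11. [r2c6∈{3}] r2c6's peers cover all but 3 ⇒ r2c6=3.
Step 12. [r1c6∈{6}] nothing but 6 survives at r1c6 ⇒ r1c6=6.
Step 13. [r5c1∈{2}] r5c1 has the single candidate 2. So r5c1=2.
Step 14. [r6c4∈{2}] r6c4 is down to just 2. So r6c4=2.
Step 15. [r4c5∈{6}] r4c5 has the single candidate 6. So r4c5=6.
Step 16. [r5c5∈{3}] r5c5 has the single candidate 3, so r5c5=3.
Step 17. [r6c6∈{1}] r6c6's peers cover all but 1 ⇒ r6c6=1.

Answer: 5 2 3 1 4 6 / 1 6 4 5 2 3 / 6 3 2 4 1 5 / 4 1 5 3 6 2 / 2 5 1 6 3 4 / 3 4 6 2 5 1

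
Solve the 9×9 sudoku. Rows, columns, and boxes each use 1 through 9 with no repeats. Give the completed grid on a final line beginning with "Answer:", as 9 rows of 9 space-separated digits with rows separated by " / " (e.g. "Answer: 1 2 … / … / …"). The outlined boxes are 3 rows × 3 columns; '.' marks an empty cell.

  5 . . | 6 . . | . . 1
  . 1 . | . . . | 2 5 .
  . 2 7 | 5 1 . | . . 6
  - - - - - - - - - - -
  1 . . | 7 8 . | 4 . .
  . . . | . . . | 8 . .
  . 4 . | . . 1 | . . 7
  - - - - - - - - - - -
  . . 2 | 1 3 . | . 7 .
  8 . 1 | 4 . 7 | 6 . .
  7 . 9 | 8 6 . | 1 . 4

Step 1. [r1c2∈{3,8,9}] col 2 places 8 nowhere but r1c2. So r1c2=8.
Step 2. [r3c8∈{3,4,8,9}] r3c8 is the only open cell in col 8 admitting 8, so r3c8=8.
Step 3. [r1c8∈{3,4,9}] col 8 places 4 nowhere but r1c8. So r1c8=4.
Step 4. [r1c3∈{3}] only 3 remains possible at r1c3. So r1c3=3.
Step 5. [r2c3∈{4,6}] in col 3, 4 fits only at r2c3. So r2c3=4.
Step 6. [r3c1∈{9}] only 9 remains possible at r3c1 ⇒ r3c1=9.
Step 7. [r5c5∈{2,4,5,9}] across col 5, 4 lands solely at r5c5. So r5c5=4.
Step 8. [r5c8∈{1,2,3,6,9}] row 5 places 1 nowhere but r5c8, so r5c8=1.
Step 9. [r5c2∈{3,5,6,7,9}] in row 5, 7 fits only at r5c2. So r5c2=7.
Step 10. [r4c2∈{3,5,6,9}] r4c2 is the only open cell in col 2 admitting 9 ⇒ r4c2=9.
Step 11. [r2c1∈{6}] only 6 remains possible at r2c1. So r2c1=6.
Step 12. [r3c7∈{3}] nothing but 3 survives at r3c7 ⇒ r3c7=3.
Step 13. [r2c9∈{9}] nothing but 9 survives at r2c9 ⇒ r2c9=9.
Step 14. [r2c4∈{3}] nothing but 3 survives at r2c4. So r2c4=3.
Step 15. [r6c3∈{5,6,8}] r6c3 is the only open cell in row 6 admitting 8, so r6c3=8.
Step 16. [r6c8∈{2,3,6,9}] row 6 places 6 nowhere but r6c8 ⇒ r6c8=6.
Step 17. [r8c8∈{2,3,9}] r8c8 is the only open cell in col 8 admitting 9, so r8c8=9.
Step 18. [r7c7∈{5}] r7c7 is down to just 5, so r7c7=5.
Step 19. [r6c5∈{2,5,9}] 5 has one home in row 6: r6c5 ⇒ r6c5=5.
Step 20. [r8c5∈{2}] nothing but 2 survives at r8c5, so r8c5=2.
Step 21. [r8c9∈{3}] r8c9 is down to just 3 ⇒ r8c9=3.
Step 22. [r1c6∈{2,9}] across row 1, 2 lands solely at r1c6 ⇒ r1c6=2.
Step 23. [r4c8∈{2,3}] 3 has one home in col 8: r4c8, so r4c8=3.
Step 24. [r5c6∈{3,6,9}] across col 6, 3 lands solely at r5c6 ⇒ r5c6=3.
Step 25. [r5c1∈{2}] nothing but 2 survives at r5c1 ⇒ r5c1=2.
Step 26. [r5c3∈{5,6}] in row 5, 6 fits only at r5c3, so r5c3=6.
Step 27. [r9c6∈{5}] r9c6 is down to just 5 ⇒ r9c6=5.
Step 28. [r1c7∈{7}] r1c7 is down to just 7 ⇒ r1c7=7.
Step 29. [r4c3∈{5}] r4c3 has the single candidate 5 ⇒ r4c3=5.
Step 30. [r5c4∈{9}] r5c4's peers cover all but 9, so r5c4=9.
Step 31. [r1c5∈{9}] r1c5's peers cover all but 9. So r1c5=9.
Step 32. [r7c2∈{6}] r7c2 has the single candidate 6, so r7c2=6.
Step 33. [r6c1∈{3}] r6c1 is down to just 3. So r6c1=3.
Step 34. [r7c9∈{8}] r7c9 is down to just 8. So r7c9=8.
Step 35. [r2c6∈{8}] only 8 remains possible at r2c6 ⇒ r2c6=8.
Step 36. [r9c8∈{2}] r9c8 is down to just 2, so r9c8=2.
Step 37. [r5c9∈{5}] nothing but 5 survives at r5c9, so r5c9=5.
Step 38. [r4c9∈{2}] r4c9 has the single candidate 2 ⇒ r4c9=2.
Step 39. [r3c6∈{4}] r3c6's peers cover all but 4, so r3c6=4.
Step 40. [r8c2∈{5}] r8c2 is down to just 5. So r8c2=5.
Step 41. [r4c6∈{6}] only 6 remains possible at r4c6, so r4c6=6.
Step 42. [r7c1∈{4}] r7c1's peers cover all but 4 ⇒ r7c1=4.
Step 43. [r6c4∈{2}] nothing but 2 survives at r6c4, so r6c4=2.
Step 44. [r7c6∈{9}] r7c6 is down to just 9, so r7c6=9.
Step 45. [r9c2∈{3}] r9c2 is down to just 3. So r9c2=3.
Step 46. [r2c5∈{7}] nothing but 7 survives at r2c5, so r2c5=7.
Step 47. [r6c7∈{9}] r6c7's peers cover all but 9. So r6c7=9.

Answer: 5 8 3 6 9 2 7 4 1 / 6 1 4 3 7 8 2 5 9 / 9 2 7 5 1 4 3 8 6 / 1 9 5 7 8 6 4 3 2 / 2 7 6 9 4 3 8 1 5 / 3 4 8 2 5 1 9 6 7 / 4 6 2 1 3 9 5 7 8 / 8 5 1 4 2 7 6 9 3 / 7 3 9 8 6 5 1 2 4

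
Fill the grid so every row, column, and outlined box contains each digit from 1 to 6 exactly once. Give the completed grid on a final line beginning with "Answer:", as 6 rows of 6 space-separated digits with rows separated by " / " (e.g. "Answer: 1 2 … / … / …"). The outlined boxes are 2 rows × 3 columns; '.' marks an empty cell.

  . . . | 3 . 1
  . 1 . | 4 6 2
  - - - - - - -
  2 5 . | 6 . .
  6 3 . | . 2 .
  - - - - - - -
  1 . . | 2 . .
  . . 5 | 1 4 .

Step 1. [r6c1∈{3}] nothing but 3 survives at r6c1, so r6c1=3.
Step 2. [r1c1∈{4,5}] across col 1, 4 lands solely at r1c1. So r1c1=4.
Step 3. [r4c3∈{1,4}] across row 4, 1 lands solely at r4c3 ⇒ r4c3=1.
Step 4. [r4c6∈{4,5}] 4 has one home in row 4: r4c6, so r4c6=4.
Step 5. [r5c6∈{3,5,6}] across col 6, 5 lands solely at r5c6, so r5c6=5.
Step 6. [r6c2∈{2,6}] r6c2 is the only open cell in row 6 admitting 2, so r6c2=2.
Step 7. [r1c2∈{6}] r1c2 has the single candidate 6 ⇒ r1c2=6.
Step 8. [r3c5∈{1,3}] in row 3, 1 fits only at r3c5 ⇒ r3c5=1.
Step 9. [r5c2∈{4}] only 4 remains possible at r5c2, so r5c2=4.
Step 10. [r2c1∈{5}] r2c1's peers cover all but 5 ⇒ r2c1=5.
Step 11. [r6c6∈{6}] r6c6 has the single candidate 6, so r6c6=6.
Step 12. [r5c3∈{6}] r5c3's peers cover all but 6. So r5c3=6.
Step 13. [r3c6∈{3}] nothing but 3 survives at r3c6. So r3c6=3.
Step 14. [r1c3∈{2}] nothing but 2 survives at r1c3, so r1c3=2.
Step 15. [r4c4∈{5}] r4c4 has the single candidate 5. So r4c4=5.
Step 16. [r3c3∈{4}] r3c3 has the single candidate 4 ⇒ r3c3=4.
Step 17. [r1c5∈{5}] r1c5's peers cover all but 5 ⇒ r1c5=5.
Step 18. [r2c3∈{3}] r2c3 is down to just 3, so r2c3=3.
Step 19. [r5c5∈{3}] r5c5 is down to just 3. So r5c5=3.

Answer: 4 6 2 3 5 1 / 5 1 3 4 6 2 / 2 5 4 6 1 3 / 6 3 1 5 2 4 / 1 4 6 2 3 5 / 3 2 5 1 4 6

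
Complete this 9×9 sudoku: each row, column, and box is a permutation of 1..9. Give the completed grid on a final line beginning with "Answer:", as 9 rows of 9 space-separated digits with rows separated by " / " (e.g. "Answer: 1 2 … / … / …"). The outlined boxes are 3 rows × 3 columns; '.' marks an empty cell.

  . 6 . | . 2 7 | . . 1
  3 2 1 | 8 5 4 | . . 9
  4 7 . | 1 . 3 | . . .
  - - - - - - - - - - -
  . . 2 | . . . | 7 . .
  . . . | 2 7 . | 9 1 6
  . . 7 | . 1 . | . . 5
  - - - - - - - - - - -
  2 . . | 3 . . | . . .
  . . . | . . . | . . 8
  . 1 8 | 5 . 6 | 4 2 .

Step 1. [r9c5∈{9}] r9c5's peers cover all but 9 ⇒ r9c5=9.
Step 2. [r1c1∈{5,8,9}] 8 has one home in box 1: r1c1, so r1c1=8.
Step 3. [r4c5∈{3,4,6,8}] across col 5, 3 lands solely at r4c5. So r4c5=3.
Step 4. [r5c1∈{5}] r5c1's peers cover all but 5, so r5c1=5.
Step 5. [r2c7∈{6}] r2c7's peers cover all but 6 ⇒ r2c7=6.
Step 6. [r3c3∈{5,9}] r3c3 is the only open cell in row 3 admitting 9 ⇒ r3c3=9.
Step 7. [r1c3∈{5}] r1c3's peers cover all but 5. So r1c3=5.
Step 8. [r8c5∈{4}] nothing but 4 survives at r8c5 ⇒ r8c5=4.
Step 9. [r4c9∈{4}] r4c9 has the single candidate 4, so r4c9=4.
Step 10. [r4c8∈{8}] r4c8 is down to just 8. So r4c8=8.
Step 11. [r4c2∈{9}] r4c2 has the single candidate 9 ⇒ r4c2=9.
Step 12. [r6c8∈{3}] r6c8's peers cover all but 3 ⇒ r6c8=3.
Step 13. [r7c8∈{5,6,7,9}] in row 7, 9 fits only at r7c8, so r7c8=9.
Step 14. [r8c8∈{5,6,7}] across col 8, 6 lands solely at r8c8. So r8c8=6.
Step 15. [r8c3∈{3}] nothing but 3 survives at r8c3. So r8c3=3.
Step 16. [r5c3∈{4}] nothing but 4 survives at r5c3. So r5c3=4.
Step 17. [r5c6∈{8}] r5c6 has the single candidate 8, so r5c6=8.
Step 18. [r3c7∈{2,5,8}] r3c7 is the only open cell in row 3 admitting 8 ⇒ r3c7=8.
Step 19. [r9c1∈{7}] r9c1 has the single candidate 7 ⇒ r9c1=7.
Step 20. [r8c2∈{5}] nothing but 5 survives at r8c2. So r8c2=5.
Step 21. [r6c4∈{4,6,9}] 4 has one home in row 6: r6c4 ⇒ r6c4=4.
Step 22. [r8c7∈{1}] nothing but 1 survives at r8c7 ⇒ r8c7=1.
Step 23. [r4c1∈{1,6}] across row 4, 1 lands solely at r4c1, so r4c1=1.
Step 24. [r2c8∈{7}] r2c8 has the single candidate 7. So r2c8=7.
Step 25. [r7c5∈{8}] r7c5 has the single candidate 8. So r7c5=8.
Step 26. [r1c4∈{9}] r1c4's peers cover all but 9 ⇒ r1c4=9.
Step 27. [r1c7∈{3}] r1c7 has the single candidate 3 ⇒ r1c7=3.
Step 28. [r8c4∈{7}] only 7 remains possible at r8c4, so r8c4=7.
Step 29. [r8c6∈{2}] r8c6 has the single candidate 2, so r8c6=2.
Step 30. [r3c5∈{6}] only 6 remains possible at r3c5 ⇒ r3c5=6.
Step 31. [r6c7∈{2}] r6c7 is down to just 2, so r6c7=2.
Step 32. [r7c6∈{1}] nothing but 1 survives at r7c6, so r7c6=1.
Step 33. [r6c2∈{8}] nothing but 8 survives at r6c2, so r6c2=8.
Step 34. [r5c2∈{3}] nothing but 3 survives at r5c2 ⇒ r5c2=3.
Step 35. [r4c4∈{6}] nothing but 6 survives at r4c4, so r4c4=6.
Step 36. [r7c9∈{7}] only 7 remains possible at r7c9 ⇒ r7c9=7.
Step 37. [r6c6∈{9}] r6c6 has the single candidate 9 ⇒ r6c6=9.
Step 38. [r3c8∈{5}] r3c8 is down to just 5 ⇒ r3c8=5.
Step 39. [r7c7∈{5}] r7c7's peers cover all but 5, so r7c7=5.
Step 40. [r3c9∈{2}] r3c9 has the single candidate 2, so r3c9=2.
Step 41. [r1c8∈{4}] r1c8's peers cover all but 4 ⇒ r1c8=4.
Step 42. [r8c1∈{9}] r8c1's peers cover all but 9 ⇒ r8c1=9.
Step 43. [r9c9∈{3}] r9c9's peers cover all but 3 ⇒ r9c9=3.
Step 44. [r4c6∈{5}] r4c6 is down to just 5 ⇒ r4c6=5.
Step 45. [r7c2∈{4}] r7c2 has the single candidate 4, so r7c2=4.
Step 46. [r6c1∈{6}] only 6 remains possible at r6c1. So r6c1=6.
Step 47. [r7c3∈{6}] r7c3 has the single candidate 6, so r7c3=6.

Answer: 8 6 5 9 2 7 3 4 1 / 3 2 1 8 5 4 6 7 9 / 4 7 9 1 6 3 8 5 2 / 1 9 2 6 3 5 7 8 4 / 5 3 4 2 7 8 9 1 6 / 6 8 7 4 1 9 2 3 5 / 2 4 6 3 8 1 5 9 7 / 9 5 3 7 4 2 1 6 8 / 7 1 8 5 9 6 4 2 3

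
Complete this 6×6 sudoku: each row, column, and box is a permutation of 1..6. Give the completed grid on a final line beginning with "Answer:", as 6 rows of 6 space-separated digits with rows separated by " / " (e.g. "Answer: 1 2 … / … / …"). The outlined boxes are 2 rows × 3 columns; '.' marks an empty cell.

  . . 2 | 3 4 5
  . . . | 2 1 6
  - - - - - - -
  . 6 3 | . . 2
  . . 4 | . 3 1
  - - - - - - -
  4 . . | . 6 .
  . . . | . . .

Step 1. [r5c2∈{1,2,3,5}] r5c2 is the only open cell in row 5 admitting 2 ⇒ r5c2=2.
Step 2. [r4c2∈{5}] r4c2 is down to just 5, so r4c2=5.
Step 3. [r2c3∈{5}] nothing but 5 survives at r2c3, so r2c3=5.
Step 4. [r6c1∈{1,3,5,6}] in col 1, 5 fits only at r6c1 ⇒ r6c1=5.
Step 5. [r5c3∈{1}] only 1 remains possible at r5c3, so r5c3=1.
Step 6. [r6c6∈{3,4}] 4 has one home in col 6: r6c6, so r6c6=4.
Step 7. [r5c4∈{5}] r5c4 is down to just 5 ⇒ r5c4=5.
Step 8. [r2c2∈{3,4}] in row 2, 4 fits only at r2c2. So r2c2=4.
Step 9. [r1c2∈{1}] only 1 remains possible at r1c2 ⇒ r1c2=1.
Step 10. [r6c2∈{3}] r6c2 is down to just 3, so r6c2=3.
Step 11. [r3c4∈{4}] only 4 remains possible at r3c4. So r3c4=4.
Step 12. [r6c4∈{1}] r6c4 has the single candidate 1. So r6c4=1.
Step 13. [r4c1∈{2}] only 2 remains possible at r4c1. So r4c1=2.
Step 14. [r1c1∈{6}] only 6 remains possible at r1c1, so r1c1=6.
Step 15. [r5c6∈{3}] r5c6 is down to just 3. So r5c6=3.
Step 16. [r6c3∈{6}] r6c3 is down to just 6 ⇒ r6c3=6.
Step 17. [r3c5∈{5}] r3c5 has the single candidate 5. So r3c5=5.
Step 18. [r2c1∈{3}] r2c1 is down to just 3. So r2c1=3.
Step 19. [r3c1∈{1}] nothing but 1 survives at r3c1. So r3c1=1.
Step 20. [r6c5∈{2}] only 2 remains possible at r6c5. So r6c5=2.
Step 21. [r4c4∈{6}] r4c4's peers cover all but 6, so r4c4=6.

Answer: 6 1 2 3 4 5 / 3 4 5 2 1 6 / 1 6 3 4 5 2 / 2 5 4 6 3 1 / 4 2 1 5 6 3 / 5 3 6 1 2 4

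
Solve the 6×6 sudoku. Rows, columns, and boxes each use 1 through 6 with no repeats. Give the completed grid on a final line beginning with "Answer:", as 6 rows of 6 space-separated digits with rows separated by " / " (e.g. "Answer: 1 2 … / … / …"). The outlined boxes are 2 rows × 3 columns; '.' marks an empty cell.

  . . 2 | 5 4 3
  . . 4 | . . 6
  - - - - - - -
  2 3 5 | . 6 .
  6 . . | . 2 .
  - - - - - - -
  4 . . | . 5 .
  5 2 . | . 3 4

Step 1. [r4c3∈{1}] r4c3 is down to just 1 ⇒ r4c3=1.
Step 2. [r6c4∈{1,6}] in row 6, 1 fits only at r6c4 ⇒ r6c4=1.
Step 3. [r1c1∈{1}] r1c1 is down to just 1, so r1c1=1.
Step 4. [r5c4∈{2,6}] across col 4, 6 lands solely at r5c4 ⇒ r5c4=6.
Step 5. [r4c2∈{4}] r4c2 has the single candidate 4. So r4c2=4.
Step 6. [r2c5∈{1}] r2c5 has the single candidate 1, so r2c5=1.
Step 7. [r3c4∈{4}] nothing but 4 survives at r3c4, so r3c4=4.
Step 8. [r6c3∈{6}] r6c3's peers cover all but 6. So r6c3=6.
Step 9. [r4c6∈{5}] only 5 remains possible at r4c6 ⇒ r4c6=5.
Step 10. [r5c3∈{3}] r5c3's peers cover all but 3, so r5c3=3.
Step 11. [r5c2∈{1}] only 1 remains possible at r5c2, so r5c2=1.
Step 12. [r2c1∈{3}] r2c1 has the single candidate 3 ⇒ r2c1=3.
Step 13. [r1c2∈{6}] r1c2 has the single candidate 6, so r1c2=6.
Step 14. [r4c4∈{3}] r4c4 is down to just 3, so r4c4=3.
Step 15. [r5c6∈{2}] r5c6 has the single candidate 2 ⇒ r5c6=2.
Step 16. [r2c2∈{5}] nothing but 5 survives at r2c2. So r2c2=5.
Step 17. [r3c6∈{1}] r3c6 is down to just 1, so r3c6=1.
Step 18. [r2c4∈{2}] r2c4 has the single candidate 2. So r2c4=2.

Answer: 1 6 2 5 4 3 / 3 5 4 2 1 6 / 2 3 5 4 6 1 / 6 4 1 3 2 5 / 4 1 3 6 5 2 / 5 2 6 1 3 4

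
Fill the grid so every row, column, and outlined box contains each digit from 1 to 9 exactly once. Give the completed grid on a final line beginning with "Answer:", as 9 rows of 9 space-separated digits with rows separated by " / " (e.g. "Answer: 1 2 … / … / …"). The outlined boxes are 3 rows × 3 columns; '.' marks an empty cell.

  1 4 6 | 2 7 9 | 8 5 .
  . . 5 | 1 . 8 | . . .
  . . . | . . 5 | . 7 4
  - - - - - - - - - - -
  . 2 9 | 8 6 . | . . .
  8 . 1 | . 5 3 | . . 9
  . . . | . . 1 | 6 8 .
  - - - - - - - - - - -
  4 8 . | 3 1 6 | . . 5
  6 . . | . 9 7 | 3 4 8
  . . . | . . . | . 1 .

Step 1. [r9c6∈{2,4}] col 6 places 2 nowhere but r9c6, so r9c6=2.
Step 2. [r5c8∈{2}] r5c8 is down to just 2 ⇒ r5c8=2.
Step 3. [r7c7∈{2,7,9}] r7c7 is the only open cell in box 9 admitting 2, so r7c7=2.
Step 4. [r2c7∈{9}] r2c7 has the single candidate 9. So r2c7=9.
Step 5. [r9c7∈{7}] r9c7 has the single candidate 7 ⇒ r9c7=7.
Step 6. [r3c5∈{3}] only 3 remains possible at r3c5. So r3c5=3.
Step 7. [r4c8∈{3}] nothing but 3 survives at r4c8. So r4c8=3.
Step 8. [r6c9∈{7}] nothing but 7 survives at r6c9 ⇒ r6c9=7.
Step 9. [r4c6∈{4}] r4c6 has the single candidate 4 ⇒ r4c6=4.
Step 10. [r9c3∈{3}] r9c3's peers cover all but 3. So r9c3=3.
Step 11. [r4c1∈{5,7}] r4c1 is the only open cell in row 4 admitting 7 ⇒ r4c1=7.
Step 12. [r2c9∈{2,3,6}] across col 9, 2 lands solely at r2c9. So r2c9=2.
Step 13. [r2c1∈{3}] only 3 remains possible at r2c1 ⇒ r2c1=3.
Step 14. [r6c1∈{5}] only 5 remains possible at r6c1. So r6c1=5.
Step 15. [r9c1∈{9}] r9c1 has the single candidate 9, so r9c1=9.
Step 16. [r8c4∈{5}] r8c4 has the single candidate 5 ⇒ r8c4=5.
Step 17. [r3c7∈{1}] r3c7's peers cover all but 1, so r3c7=1.
Step 18. [r8c3∈{2}] r8c3's peers cover all but 2. So r8c3=2.
Step 19. [r9c5∈{4,8}] across row 9, 8 lands solely at r9c5, so r9c5=8.
Step 20. [r7c8∈{9}] nothing but 9 survives at r7c8 ⇒ r7c8=9.
Step 21. [r5c4∈{7}] r5c4's peers cover all but 7. So r5c4=7.
Step 22. [r1c9∈{3}] only 3 remains possible at r1c9 ⇒ r1c9=3.
Step 23. [r6c4∈{9}] only 9 remains possible at r6c4 ⇒ r6c4=9.
Step 24. [r6c2∈{3}] r6c2's peers cover all but 3, so r6c2=3.
Step 25. [r5c7∈{4}] nothing but 4 survives at r5c7 ⇒ r5c7=4.
Step 26. [r4c7∈{5}] nothing but 5 survives at r4c7 ⇒ r4c7=5.
Step 27. [r9c4∈{4}] r9c4 has the single candidate 4 ⇒ r9c4=4.
Step 28. [r9c2∈{5}] r9c2's peers cover all but 5. So r9c2=5.
Step 29. [r4c9∈{1}] r4c9 is down to just 1 ⇒ r4c9=1.
Step 30. [r6c3∈{4}] nothing but 4 survives at r6c3, so r6c3=4.
Step 31. [r3c1∈{2}] r3c1 has the single candidate 2, so r3c1=2.
Step 32. [r2c8∈{6}] r2c8's peers cover all but 6. So r2c8=6.
Step 33. [r3c2∈{9}] only 9 remains possible at r3c2 ⇒ r3c2=9.
Step 34. [r8c2∈{1}] nothing but 1 survives at r8c2. So r8c2=1.
Step 35. [r2c2∈{7}] only 7 remains possible at r2c2 ⇒ r2c2=7.
Step 36. [r2c5∈{4}] only 4 remains possible at r2c5, so r2c5=4.
Step 37. [r5c2∈{6}] r5c2 has the single candidate 6 ⇒ r5c2=6.
Step 38. [r3c4∈{6}] nothing but 6 survives at r3c4. So r3c4=6.
Step 39. [r9c9∈{6}] r9c9 is down to just 6 ⇒ r9c9=6.
Step 40. [r7c3∈{7}] r7c3's peers cover all but 7, so r7c3=7.
Step 41. [r3c3∈{8}] r3c3's peers cover all but 8. So r3c3=8.
Step 42. [r6c5∈{2}] r6c5 is down to just 2, so r6c5=2.

Answer: 1 4 6 2 7 9 8 5 3 / 3 7 5 1 4 8 9 6 2 / 2 9 8 6 3 5 1 7 4 / 7 2 9 8 6 4 5 3 1 / 8 6 1 7 5 3 4 2 9 / 5 3 4 9 2 1 6 8 7 / 4 8 7 3 1 6 2 9 5 / 6 1 2 5 9 7 3 4 8 / 9 5 3 4 8 2 7 1 6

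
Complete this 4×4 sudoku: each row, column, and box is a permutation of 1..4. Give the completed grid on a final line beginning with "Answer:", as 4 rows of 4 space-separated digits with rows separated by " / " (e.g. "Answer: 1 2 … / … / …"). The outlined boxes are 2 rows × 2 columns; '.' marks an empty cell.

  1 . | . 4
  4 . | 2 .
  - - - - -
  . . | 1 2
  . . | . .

Step 1. [r2c2∈{3}] r2c2 is down to just 3. So r2c2=3.
Step 2. [r4c4∈{3}] r4c4 is down to just 3, so r4c4=3.
Step 3. [r4c2∈{1,2,4}] row 4 places 1 nowhere but r4c2, so r4c2=1.
Step 4. [r3c2∈{4}] r3c2 has the single candidate 4. So r3c2=4.
Step 5. [r4c3∈{4}] only 4 remains possible at r4c3. So r4c3=4.
Step 6. [r2c4∈{1}] nothing but 1 survives at r2c4 ⇒ r2c4=1.
Step 7. [r4c1∈{2}] r4c1 has the single candidate 2 ⇒ r4c1=2.
Step 8. [r3c1∈{3}] nothing but 3 survives at r3c1, so r3c1=3.
Step 9. [r1c2∈{2}] r1c2's peers cover all but 2. So r1c2=2.
Step 10. [r1c3∈{3}] r1c3's peers cover all but 3, so r1c3=3.

Answer: 1 2 3 4 / 4 3 2 1 / 3 4 1 2 / 2 1 4 3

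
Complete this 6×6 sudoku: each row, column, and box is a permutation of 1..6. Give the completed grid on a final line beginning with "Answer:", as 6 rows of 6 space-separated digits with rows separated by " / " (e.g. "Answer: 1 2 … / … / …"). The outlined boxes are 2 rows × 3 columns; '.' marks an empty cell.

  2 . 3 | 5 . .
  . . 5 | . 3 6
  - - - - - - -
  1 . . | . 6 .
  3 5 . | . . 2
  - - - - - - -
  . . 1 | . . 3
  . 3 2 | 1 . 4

Step 1. [r4c4∈{4}] r4c4 has the single candidate 4. So r4c4=4.
Step 2. [r5c4∈{2,6}] 6 has one home in col 4: r5c4, so r5c4=6.
Step 3. [r5c2∈{4}] only 4 remains possible at r5c2, so r5c2=4.
Step 4. [r6c5∈{5}] r6c5 is down to just 5. So r6c5=5.
Step 5. [r1c6∈{1}] r1c6 is down to just 1 ⇒ r1c6=1.
Step 6. [r4c5∈{1}] r4c5 is down to just 1, so r4c5=1.
Step 7. [r2c4∈{2}] r2c4 is down to just 2, so r2c4=2.
Step 8. [r5c1∈{5}] only 5 remains possible at r5c1, so r5c1=5.
Step 9. [r1c5∈{4}] r1c5's peers cover all but 4. So r1c5=4.
Step 10. [r1c2∈{6}] only 6 remains possible at r1c2 ⇒ r1c2=6.
Step 11. [r6c1∈{6}] r6c1 is down to just 6, so r6c1=6.
Step 12. [r2c2∈{1}] r2c2's peers cover all but 1, so r2c2=1.
Step 13. [r3c4∈{3}] r3c4 is down to just 3, so r3c4=3.
Step 14. [r5c5∈{2}] nothing but 2 survives at r5c5 ⇒ r5c5=2.
Step 15. [r3c6∈{5}] r3c6's peers cover all but 5 ⇒ r3c6=5.
Step 16. [r4c3∈{6}] nothing but 6 survives at r4c3 ⇒ r4c3=6.
Step 17. [r3c2∈{2}] only 2 remains possible at r3c2. So r3c2=2.
Step 18. [r3c3∈{4}] only 4 remains possible at r3c3. So r3c3=4.
Step 19. [r2c1∈{4}] nothing but 4 survives at r2c1, so r2c1=4.

Answer: 2 6 3 5 4 1 / 4 1 5 2 3 6 / 1 2 4 3 6 5 / 3 5 6 4 1 2 / 5 4 1 6 2 3 / 6 3 2 1 5 4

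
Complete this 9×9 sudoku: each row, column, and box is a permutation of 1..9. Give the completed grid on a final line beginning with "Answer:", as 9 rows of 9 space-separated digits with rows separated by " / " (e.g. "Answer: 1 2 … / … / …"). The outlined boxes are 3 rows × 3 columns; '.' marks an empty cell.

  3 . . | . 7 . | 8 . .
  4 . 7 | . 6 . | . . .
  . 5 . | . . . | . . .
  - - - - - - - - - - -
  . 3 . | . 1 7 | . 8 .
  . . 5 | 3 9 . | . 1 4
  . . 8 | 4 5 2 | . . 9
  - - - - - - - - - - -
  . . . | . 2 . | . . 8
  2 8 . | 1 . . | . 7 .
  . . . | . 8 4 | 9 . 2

Step 1. [r7c7∈{1,3,4,5,6}] 1 has one home in box 9: r7c7 ⇒ r7c7=1.
Step 2. [r1c8∈{2,4,5,6,9}] r1c8 is the only open cell in row 1 admitting 4. So r1c8=4.
Step 3. [r4c4∈{6}] only 6 remains possible at r4c4. So r4c4=6.
Step 4. [r8c5∈{3}] r8c5's peers cover all but 3 ⇒ r8c5=3.
Step 5. [r7c2∈{4,6,7,9}] across col 2, 4 lands solely at r7c2 ⇒ r7c2=4.
Step 6. [r3c1∈{1,6,8,9}] across col 1, 8 lands solely at r3c1, so r3c1=8.
Step 7. [r2c4∈{2,5,8,9}] col 4 places 8 nowhere but r2c4. So r2c4=8.
Step 8. [r3c9∈{1,3,6,7}] r3c9 is the only open cell in col 9 admitting 7 ⇒ r3c9=7.
Step 9. [r2c9∈{1,3,5}] across col 9, 3 lands solely at r2c9, so r2c9=3.
Step 10. [r1c9∈{1,5,6}] 1 has one home in col 9: r1c9, so r1c9=1.
Step 11. [r8c9∈{5,6}] in col 9, 6 fits only at r8c9 ⇒ r8c9=6.
Step 12. [r8c3∈{9}] r8c3's peers cover all but 9. So r8c3=9.
Step 13. [r8c6∈{5}] only 5 remains possible at r8c6. So r8c6=5.
Step 14. [r1c6∈{9}] r1c6's peers cover all but 9. So r1c6=9.
Step 15. [r3c4∈{2}] r3c4 has the single candidate 2 ⇒ r3c4=2.
Step 16. [r2c8∈{2,5,9}] 2 has one home in col 8: r2c8. So r2c8=2.
Step 17. [r3c7∈{6}] r3c7 is down to just 6 ⇒ r3c7=6.
Step 18. [r9c4∈{7}] r9c4 is down to just 7 ⇒ r9c4=7.
Step 19. [r7c1∈{5,6,7}] row 7 places 7 nowhere but r7c1, so r7c1=7.
Step 20. [r5c1∈{6}] nothing but 6 survives at r5c1. So r5c1=6.
Step 21. [r3c3∈{1}] r3c3 is down to just 1 ⇒ r3c3=1.
Step 22. [r9c1∈{1,5}] r9c1 is the only open cell in col 1 admitting 5, so r9c1=5.
Step 23. [r9c8∈{3}] r9c8 is down to just 3, so r9c8=3.
Step 24. [r9c3∈{6}] r9c3's peers cover all but 6 ⇒ r9c3=6.
Step 25. [r1c3∈{2}] only 2 remains possible at r1c3, so r1c3=2.
Step 26. [r5c2∈{2,7}] across col 2, 2 lands solely at r5c2 ⇒ r5c2=2.
Step 27. [r6c2∈{1,7}] across col 2, 7 lands solely at r6c2, so r6c2=7.
Step 28. [r4c7∈{2,5}] in row 4, 2 fits only at r4c7. So r4c7=2.
Step 29. [r2c2∈{9}] r2c2's peers cover all but 9, so r2c2=9.
Step 30. [r3c6∈{3}] r3c6's peers cover all but 3 ⇒ r3c6=3.
Step 31. [r4c9∈{5}] r4c9 has the single candidate 5 ⇒ r4c9=5.
Step 32. [r2c6∈{1}] nothing but 1 survives at r2c6 ⇒ r2c6=1.
Step 33. [r3c8∈{9}] r3c8's peers cover all but 9, so r3c8=9.
Step 34. [r7c8∈{5}] r7c8 has the single candidate 5 ⇒ r7c8=5.
Step 35. [r1c4∈{5}] only 5 remains possible at r1c4 ⇒ r1c4=5.
Step 36. [r7c6∈{6}] r7c6's peers cover all but 6, so r7c6=6.
Step 37. [r3c5∈{4}] r3c5 has the single candidate 4, so r3c5=4.
Step 38. [r9c2∈{1}] r9c2's peers cover all but 1, so r9c2=1.
Step 39. [r2c7∈{5}] only 5 remains possible at r2c7. So r2c7=5.
Step 40. [r5c6∈{8}] r5c6 has the single candidate 8. So r5c6=8.
Step 41. [r7c3∈{3}] r7c3's peers cover all but 3. So r7c3=3.
Step 42. [r4c1∈{9}] nothing but 9 survives at r4c1 ⇒ r4c1=9.
Step 43. [r6c7∈{3}] nothing but 3 survives at r6c7. So r6c7=3.
Step 44. [r6c8∈{6}] nothing but 6 survives at r6c8 ⇒ r6c8=6.
Step 45. [r4c3∈{4}] r4c3 is down to just 4 ⇒ r4c3=4.
Step 46. [r5c7∈{7}] only 7 remains possible at r5c7 ⇒ r5c7=7.
Step 47. [r6c1∈{1}] r6c1 is down to just 1, so r6c1=1.
Step 48. [r8c7∈{4}] r8c7 is down to just 4 ⇒ r8c7=4.
Step 49. [r1c2∈{6}] only 6 remains possible at r1c2 ⇒ r1c2=6.
Step 50. [r7c4∈{9}] r7c4 is down to just 9, so r7c4=9.

Answer: 3 6 2 5 7 9 8 4 1 / 4 9 7 8 6 1 5 2 3 / 8 5 1 2 4 3 6 9 7 / 9 3 4 6 1 7 2 8 5 / 6 2 5 3 9 8 7 1 4 / 1 7 8 4 5 2 3 6 9 / 7 4 3 9 2 6 1 5 8 / 2 8 9 1 3 5 4 7 6 / 5 1 6 7 8 4 9 3 2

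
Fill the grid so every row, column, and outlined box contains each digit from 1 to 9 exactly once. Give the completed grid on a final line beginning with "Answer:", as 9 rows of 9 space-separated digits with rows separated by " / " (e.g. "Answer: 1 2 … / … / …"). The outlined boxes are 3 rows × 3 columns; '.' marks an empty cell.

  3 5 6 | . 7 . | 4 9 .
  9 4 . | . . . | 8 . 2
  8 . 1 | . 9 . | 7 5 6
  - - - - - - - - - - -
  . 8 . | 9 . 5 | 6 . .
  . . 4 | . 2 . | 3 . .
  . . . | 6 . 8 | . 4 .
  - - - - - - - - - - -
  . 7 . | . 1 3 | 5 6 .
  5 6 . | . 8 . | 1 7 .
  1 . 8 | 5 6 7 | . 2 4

Step 1. [r1c9∈{1}] r1c9's peers cover all but 1, so r1c9=1.
Step 2. [r6c3∈{2,3,5,7,9}] col 3 places 5 nowhere but r6c3. So r6c3=5.
Step 3. [r5c6∈{1}] r5c6 is down to just 1, so r5c6=1.
Step 4. [r3c4∈{2,3,4}] row 3 places 3 nowhere but r3c4 ⇒ r3c4=3.
Step 5. [r4c9∈{7}] only 7 remains possible at r4c9, so r4c9=7.
Step 6. [r6c9∈{9}] r6c9 has the single candidate 9, so r6c9=9.
Step 7. [r4c1∈{2}] r4c1 has the single candidate 2 ⇒ r4c1=2.
Step 8. [r9c2∈{3,9}] across row 9, 3 lands solely at r9c2 ⇒ r9c2=3.
Step 9. [r1c6∈{2}] r1c6 is down to just 2. So r1c6=2.
Step 10. [r8c6∈{4,9}] across col 6, 9 lands solely at r8c6, so r8c6=9.
Step 11. [r8c4∈{2,4}] in row 8, 4 fits only at r8c4, so r8c4=4.
Step 12. [r8c3∈{2}] r8c3 has the single candidate 2, so r8c3=2.
Step 13. [r6c5∈{3}] r6c5's peers cover all but 3 ⇒ r6c5=3.
Step 14. [r6c1∈{7}] r6c1 has the single candidate 7, so r6c1=7.
Step 15. [r7c9∈{8}] nothing but 8 survives at r7c9. So r7c9=8.
Step 16. [r2c5∈{5}] r2c5 has the single candidate 5, so r2c5=5.
Step 17. [r5c2∈{9}] nothing but 9 survives at r5c2, so r5c2=9.
Step 18. [r7c1∈{4}] only 4 remains possible at r7c1 ⇒ r7c1=4.
Step 19. [r2c3∈{7}] r2c3 has the single candidate 7, so r2c3=7.
Step 20. [r4c3∈{3}] r4c3 is down to just 3. So r4c3=3.
Step 21. [r4c5∈{4}] r4c5's peers cover all but 4. So r4c5=4.
Step 22. [r5c8∈{8}] nothing but 8 survives at r5c8 ⇒ r5c8=8.
Step 23. [r5c1∈{6}] r5c1 has the single candidate 6 ⇒ r5c1=6.
Step 24. [r7c4∈{2}] r7c4 has the single candidate 2 ⇒ r7c4=2.
Step 25. [r5c9∈{5}] nothing but 5 survives at r5c9, so r5c9=5.
Step 26. [r7c3∈{9}] nothing but 9 survives at r7c3, so r7c3=9.
Step 27. [r2c4∈{1}] r2c4's peers cover all but 1. So r2c4=1.
Step 28. [r3c6∈{4}] only 4 remains possible at r3c6, so r3c6=4.
Step 29. [r5c4∈{7}] r5c4 is down to just 7, so r5c4=7.
Step 30. [r4c8∈{1}] only 1 remains possible at r4c8, so r4c8=1.
Step 31. [r2c6∈{6}] r2c6's peers cover all but 6. So r2c6=6.
Step 32. [r1c4∈{8}] r1c4 has the single candidate 8. So r1c4=8.
Step 33. [r9c7∈{9}] nothing but 9 survives at r9c7 ⇒ r9c7=9.
Step 34. [r2c8∈{3}] r2c8 is down to just 3. So r2c8=3.
Step 35. [r6c2∈{1}] only 1 remains possible at r6c2. So r6c2=1.
Step 36. [r6c7∈{2}] r6c7 has the single candidate 2 ⇒ r6c7=2.
Step 37. [r3c2∈{2}] r3c2 has the single candidate 2. So r3c2=2.
Step 38. [r8c9∈{3}] only 3 remains possible at r8c9, so r8c9=3.

Answer: 3 5 6 8 7 2 4 9 1 / 9 4 7 1 5 6 8 3 2 / 8 2 1 3 9 4 7 5 6 / 2 8 3 9 4 5 6 1 7 / 6 9 4 7 2 1 3 8 5 / 7 1 5 6 3 8 2 4 9 / 4 7 9 2 1 3 5 6 8 / 5 6 2 4 8 9 1 7 3 / 1 3 8 5 6 7 9 2 4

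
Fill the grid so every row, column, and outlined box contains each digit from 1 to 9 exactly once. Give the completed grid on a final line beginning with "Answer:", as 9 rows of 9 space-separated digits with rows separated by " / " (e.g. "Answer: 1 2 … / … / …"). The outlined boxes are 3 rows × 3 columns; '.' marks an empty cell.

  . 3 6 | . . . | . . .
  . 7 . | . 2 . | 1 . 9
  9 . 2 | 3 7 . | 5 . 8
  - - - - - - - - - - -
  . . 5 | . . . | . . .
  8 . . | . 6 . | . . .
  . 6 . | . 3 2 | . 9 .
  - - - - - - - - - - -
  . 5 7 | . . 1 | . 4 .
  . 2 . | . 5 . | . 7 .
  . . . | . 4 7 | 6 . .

Step 1. [r8c6∈{3,6,8,9}] in col 6, 3 fits only at r8c6 ⇒ r8c6=3.
Step 2. [r8c9∈{1}] nothing but 1 survives at r8c9. So r8c9=1.
Step 3. [r4c1∈{1,2,3,4,7}] r4c1 is the only open cell in col 1 admitting 2. So r4c1=2.
Step 4. [r5c3∈{1,3,4,9}] r5c3 is the only open cell in box 4 admitting 3. So r5c3=3.
Step 5. [r9c2∈{1,8,9}] in col 2, 8 fits only at r9c2. So r9c2=8.
Step 6. [r4c8∈{1,3,6,8}] col 8 places 8 nowhere but r4c8, so r4c8=8.
Step 7. [r6c4∈{1,4,5,7,8}] row 6 places 8 nowhere but r6c4, so r6c4=8.
Step 8. [r6c9∈{4,5,7}] across row 6, 5 lands solely at r6c9 ⇒ r6c9=5.
Step 9. [r3c2∈{1,4}] r3c2 is the only open cell in row 3 admitting 1. So r3c2=1.
Step 10. [r3c6∈{4,6}] 4 has one home in row 3: r3c6 ⇒ r3c6=4.
Step 11. [r4c6∈{9}] r4c6's peers cover all but 9, so r4c6=9.
Step 12. [r4c2∈{4}] only 4 remains possible at r4c2 ⇒ r4c2=4.
Step 13. [r5c4∈{1,4,5,7}] across col 4, 4 lands solely at r5c4 ⇒ r5c4=4.
Step 14. [r1c9∈{2,4,7}] 4 has one home in col 9: r1c9. So r1c9=4.
Step 15. [r2c6∈{5,6,8}] col 6 places 6 nowhere but r2c6. So r2c6=6.
Step 16. [r1c7∈{2,7}] 7 has one home in row 1: r1c7 ⇒ r1c7=7.
Step 17. [r5c7∈{2}] r5c7's peers cover all but 2 ⇒ r5c7=2.
Step 18. [r2c4∈{5}] nothing but 5 survives at r2c4 ⇒ r2c4=5.
Step 19. [r7c5∈{8,9}] in box 8, 8 fits only at r7c5. So r7c5=8.
Step 20. [r1c5∈{1,9}] col 5 places 9 nowhere but r1c5. So r1c5=9.
Step 21. [r4c4∈{1,7}] r4c4 is the only open cell in col 4 admitting 7 ⇒ r4c4=7.
Step 22. [r6c3∈{1}] nothing but 1 survives at r6c3, so r6c3=1.
Step 23. [r9c3∈{9}] r9c3 has the single candidate 9 ⇒ r9c3=9.
Step 24. [r9c4∈{2}] nothing but 2 survives at r9c4 ⇒ r9c4=2.
Step 25. [r9c9∈{3}] nothing but 3 survives at r9c9. So r9c9=3.
Step 26. [r7c7∈{9}] r7c7 is down to just 9. So r7c7=9.
Step 27. [r7c4∈{6}] r7c4 has the single candidate 6, so r7c4=6.
Step 28. [r2c1∈{4}] r2c1 has the single candidate 4. So r2c1=4.
Step 29. [r4c9∈{6}] r4c9 has the single candidate 6, so r4c9=6.
Step 30. [r1c1∈{5}] r1c1's peers cover all but 5 ⇒ r1c1=5.
Step 31. [r9c1∈{1}] only 1 remains possible at r9c1, so r9c1=1.
Step 32. [r5c6∈{5}] r5c6 has the single candidate 5. So r5c6=5.
Step 33. [r4c7∈{3}] r4c7 is down to just 3 ⇒ r4c7=3.
Step 34. [r8c3∈{4}] r8c3 has the single candidate 4 ⇒ r8c3=4.
Step 35. [r7c9∈{2}] r7c9 is down to just 2, so r7c9=2.
Step 36. [r7c1∈{3}] r7c1 is down to just 3, so r7c1=3.
Step 37. [r2c3∈{8}] r2c3's peers cover all but 8 ⇒ r2c3=8.
Step 38. [r6c7∈{4}] r6c7 has the single candidate 4, so r6c7=4.
Step 39. [r5c2∈{9}] r5c2 is down to just 9 ⇒ r5c2=9.
Step 40. [r2c8∈{3}] r2c8 is down to just 3 ⇒ r2c8=3.
Step 41. [r6c1∈{7}] r6c1's peers cover all but 7, so r6c1=7.
Step 42. [r8c1∈{6}] nothing but 6 survives at r8c1, so r8c1=6.
Step 43. [r3c8∈{6}] r3c8 is down to just 6 ⇒ r3c8=6.
Step 44. [r1c4∈{1}] nothing but 1 survives at r1c4, so r1c4=1.
Step 45. [r9c8∈{5}] only 5 remains possible at r9c8, so r9c8=5.
Step 46. [r1c6∈{8}] r1c6 has the single candidate 8. So r1c6=8.
Step 47. [r4c5∈{1}] r4c5 has the single candidate 1 ⇒ r4c5=1.
Step 48. [r5c9∈{7}] only 7 remains possible at r5c9, so r5c9=7.
Step 49. [r8c7∈{8}] only 8 remains possible at r8c7, so r8c7=8.
Step 50. [r8c4∈{9}] nothing but 9 survives at r8c4. So r8c4=9.
Step 51. [r5c8∈{1}] only 1 remains possible at r5c8. So r5c8=1.
Step 52. [r1c8∈{2}] r1c8 is down to just 2. So r1c8=2.

Answer: 5 3 6 1 9 8 7 2 4 / 4 7 8 5 2 6 1 3 9 / 9 1 2 3 7 4 5 6 8 / 2 4 5 7 1 9 3 8 6 / 8 9 3 4 6 5 2 1 7 / 7 6 1 8 3 2 4 9 5 / 3 5 7 6 8 1 9 4 2 / 6 2 4 9 5 3 8 7 1 / 1 8 9 2 4 7 6 5 3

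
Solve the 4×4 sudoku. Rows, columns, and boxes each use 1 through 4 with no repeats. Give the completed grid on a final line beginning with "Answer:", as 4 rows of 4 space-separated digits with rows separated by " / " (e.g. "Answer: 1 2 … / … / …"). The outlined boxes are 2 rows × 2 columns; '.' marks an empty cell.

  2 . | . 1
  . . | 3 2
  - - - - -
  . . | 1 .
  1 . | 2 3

Step 1. [r4c2∈{4}] only 4 remains possible at r4c2. So r4c2=4.
Step 2. [r3c1∈{3}] r3c1 is down to just 3 ⇒ r3c1=3.
Step 3. [r2c2∈{1}] r2c2 is down to just 1 ⇒ r2c2=1.
Step 4. [r3c2∈{2}] r3c2 is down to just 2 ⇒ r3c2=2.
Step 5. [r1c3∈{4}] nothing but 4 survives at r1c3, so r1c3=4.
Step 6. [r3c4∈{4}] r3c4's peers cover all but 4, so r3c4=4.
Step 7. [r2c1∈{4}] nothing but 4 survives at r2c1, so r2c1=4.
Step 8. [r1c2∈{3}] r1c2 is down to just 3. So r1c2=3.

Answer: 2 3 4 1 / 4 1 3 2 / 3 2 1 4 / 1 4 2 3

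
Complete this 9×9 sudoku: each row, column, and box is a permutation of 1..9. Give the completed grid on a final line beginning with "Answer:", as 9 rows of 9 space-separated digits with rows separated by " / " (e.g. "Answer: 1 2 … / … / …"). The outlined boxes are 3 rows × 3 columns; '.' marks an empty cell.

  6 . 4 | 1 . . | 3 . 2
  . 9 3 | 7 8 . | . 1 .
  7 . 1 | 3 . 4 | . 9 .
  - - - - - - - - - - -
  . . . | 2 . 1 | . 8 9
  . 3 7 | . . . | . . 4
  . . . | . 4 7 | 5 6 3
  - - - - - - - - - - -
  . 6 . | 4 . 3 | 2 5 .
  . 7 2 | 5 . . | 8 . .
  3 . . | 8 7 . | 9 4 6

Step 1. [r6c4∈{9}] r6c4's peers cover all but 9, so r6c4=9.
Step 2. [r5c1∈{1,2,5,8,9}] in row 5, 9 fits only at r5c1. So r5c1=9.
Step 3. [r9c2∈{1,5}] 1 has one home in row 9: r9c2 ⇒ r9c2=1.
Step 4. [r3c5∈{2,5,6}] across col 5, 2 lands solely at r3c5 ⇒ r3c5=2.
Step 5. [r2c6∈{5,6}] across box 2, 6 lands solely at r2c6, so r2c6=6.
Step 6. [r8c5∈{1,6,9}] row 8 places 6 nowhere but r8c5 ⇒ r8c5=6.
Step 7. [r5c5∈{5}] only 5 remains possible at r5c5. So r5c5=5.
Step 8. [r1c2∈{5,8}] across row 1, 8 lands solely at r1c2, so r1c2=8.
Step 9. [r3c2∈{5}] r3c2 has the single candidate 5 ⇒ r3c2=5.
Step 10. [r6c1∈{1,2,8}] across row 6, 1 lands solely at r6c1. So r6c1=1.
Step 11. [r8c6∈{9}] nothing but 9 survives at r8c6, so r8c6=9.
Step 12. [r4c1∈{4,5}] col 1 places 5 nowhere but r4c1 ⇒ r4c1=5.
Step 13. [r7c5∈{1}] nothing but 1 survives at r7c5 ⇒ r7c5=1.
Step 14. [r7c1∈{8}] nothing but 8 survives at r7c1, so r7c1=8.
Step 15. [r1c6∈{5}] r1c6's peers cover all but 5 ⇒ r1c6=5.
Step 16. [r6c3∈{8}] r6c3 is down to just 8 ⇒ r6c3=8.
Step 17. [r8c9∈{1}] only 1 remains possible at r8c9. So r8c9=1.
Step 18. [r5c6∈{8}] r5c6's peers cover all but 8. So r5c6=8.
Step 19. [r8c1∈{4}] r8c1's peers cover all but 4 ⇒ r8c1=4.
Step 20. [r3c7∈{6}] r3c7's peers cover all but 6, so r3c7=6.
Step 21. [r2c9∈{5}] nothing but 5 survives at r2c9. So r2c9=5.
Step 22. [r5c7∈{1}] r5c7 is down to just 1 ⇒ r5c7=1.
Step 23. [r2c1∈{2}] only 2 remains possible at r2c1. So r2c1=2.
Step 24. [r8c8∈{3}] only 3 remains possible at r8c8 ⇒ r8c8=3.
Step 25. [r7c9∈{7}] nothing but 7 survives at r7c9 ⇒ r7c9=7.
Step 26. [r9c6∈{2}] r9c6 is down to just 2 ⇒ r9c6=2.
Step 27. [r1c5∈{9}] r1c5 is down to just 9, so r1c5=9.
Step 28. [r7c3∈{9}] r7c3 has the single candidate 9, so r7c3=9.
Step 29. [r5c8∈{2}] r5c8 is down to just 2. So r5c8=2.
Step 30. [r9c3∈{5}] r9c3 is down to just 5, so r9c3=5.
Step 31. [r3c9∈{8}] r3c9 has the single candidate 8. So r3c9=8.
Step 32. [r4c2∈{4}] nothing but 4 survives at r4c2. So r4c2=4.
Step 33. [r5c4∈{6}] nothing but 6 survives at r5c4 ⇒ r5c4=6.
Step 34. [r2c7∈{4}] r2c7 has the single candidate 4 ⇒ r2c7=4.
Step 35. [r4c5∈{3}] r4c5 is down to just 3, so r4c5=3.
Step 36. [r1c8∈{7}] r1c8 has the single candidate 7, so r1c8=7.
Step 37. [r4c3∈{6}] r4c3's peers cover all but 6, so r4c3=6.
Step 38. [r4c7∈{7}] r4c7 is down to just 7, so r4c7=7.
Step 39. [r6c2∈{2}] r6c2 is down to just 2 ⇒ r6c2=2.

Answer: 6 8 4 1 9 5 3 7 2 / 2 9 3 7 8 6 4 1 5 / 7 5 1 3 2 4 6 9 8 / 5 4 6 2 3 1 7 8 9 / 9 3 7 6 5 8 1 2 4 / 1 2 8 9 4 7 5 6 3 / 8 6 9 4 1 3 2 5 7 / 4 7 2 5 6 9 8 3 1 / 3 1 5 8 7 2 9 4 6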